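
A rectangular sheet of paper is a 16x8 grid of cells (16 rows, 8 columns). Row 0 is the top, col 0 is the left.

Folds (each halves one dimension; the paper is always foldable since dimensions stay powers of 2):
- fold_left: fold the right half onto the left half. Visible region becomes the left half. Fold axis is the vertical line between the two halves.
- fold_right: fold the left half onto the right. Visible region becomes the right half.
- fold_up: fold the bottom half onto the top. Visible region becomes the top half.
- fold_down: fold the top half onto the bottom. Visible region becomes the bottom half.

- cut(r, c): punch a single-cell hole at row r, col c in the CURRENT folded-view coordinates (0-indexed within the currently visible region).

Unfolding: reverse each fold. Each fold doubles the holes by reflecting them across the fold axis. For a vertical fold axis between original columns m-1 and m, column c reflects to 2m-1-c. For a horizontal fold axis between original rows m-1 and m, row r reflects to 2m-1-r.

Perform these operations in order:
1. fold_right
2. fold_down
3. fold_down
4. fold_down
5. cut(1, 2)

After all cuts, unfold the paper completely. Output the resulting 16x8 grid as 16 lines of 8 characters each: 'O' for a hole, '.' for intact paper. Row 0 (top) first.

Answer: .O....O.
........
........
.O....O.
.O....O.
........
........
.O....O.
.O....O.
........
........
.O....O.
.O....O.
........
........
.O....O.

Derivation:
Op 1 fold_right: fold axis v@4; visible region now rows[0,16) x cols[4,8) = 16x4
Op 2 fold_down: fold axis h@8; visible region now rows[8,16) x cols[4,8) = 8x4
Op 3 fold_down: fold axis h@12; visible region now rows[12,16) x cols[4,8) = 4x4
Op 4 fold_down: fold axis h@14; visible region now rows[14,16) x cols[4,8) = 2x4
Op 5 cut(1, 2): punch at orig (15,6); cuts so far [(15, 6)]; region rows[14,16) x cols[4,8) = 2x4
Unfold 1 (reflect across h@14): 2 holes -> [(12, 6), (15, 6)]
Unfold 2 (reflect across h@12): 4 holes -> [(8, 6), (11, 6), (12, 6), (15, 6)]
Unfold 3 (reflect across h@8): 8 holes -> [(0, 6), (3, 6), (4, 6), (7, 6), (8, 6), (11, 6), (12, 6), (15, 6)]
Unfold 4 (reflect across v@4): 16 holes -> [(0, 1), (0, 6), (3, 1), (3, 6), (4, 1), (4, 6), (7, 1), (7, 6), (8, 1), (8, 6), (11, 1), (11, 6), (12, 1), (12, 6), (15, 1), (15, 6)]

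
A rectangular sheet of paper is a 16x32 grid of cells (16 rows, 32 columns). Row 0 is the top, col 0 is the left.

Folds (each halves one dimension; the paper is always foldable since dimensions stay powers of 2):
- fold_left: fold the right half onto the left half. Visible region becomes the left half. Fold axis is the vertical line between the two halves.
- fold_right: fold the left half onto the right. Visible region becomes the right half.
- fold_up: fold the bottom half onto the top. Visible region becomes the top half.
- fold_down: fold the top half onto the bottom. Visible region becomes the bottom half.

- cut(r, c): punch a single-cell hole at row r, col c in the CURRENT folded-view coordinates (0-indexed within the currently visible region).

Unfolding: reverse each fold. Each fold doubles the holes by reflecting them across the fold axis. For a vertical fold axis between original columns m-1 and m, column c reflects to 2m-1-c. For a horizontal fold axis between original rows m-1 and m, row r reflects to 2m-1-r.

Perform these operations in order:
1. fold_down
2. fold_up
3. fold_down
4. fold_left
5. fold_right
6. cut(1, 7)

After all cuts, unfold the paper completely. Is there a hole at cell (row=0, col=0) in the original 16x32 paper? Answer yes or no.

Op 1 fold_down: fold axis h@8; visible region now rows[8,16) x cols[0,32) = 8x32
Op 2 fold_up: fold axis h@12; visible region now rows[8,12) x cols[0,32) = 4x32
Op 3 fold_down: fold axis h@10; visible region now rows[10,12) x cols[0,32) = 2x32
Op 4 fold_left: fold axis v@16; visible region now rows[10,12) x cols[0,16) = 2x16
Op 5 fold_right: fold axis v@8; visible region now rows[10,12) x cols[8,16) = 2x8
Op 6 cut(1, 7): punch at orig (11,15); cuts so far [(11, 15)]; region rows[10,12) x cols[8,16) = 2x8
Unfold 1 (reflect across v@8): 2 holes -> [(11, 0), (11, 15)]
Unfold 2 (reflect across v@16): 4 holes -> [(11, 0), (11, 15), (11, 16), (11, 31)]
Unfold 3 (reflect across h@10): 8 holes -> [(8, 0), (8, 15), (8, 16), (8, 31), (11, 0), (11, 15), (11, 16), (11, 31)]
Unfold 4 (reflect across h@12): 16 holes -> [(8, 0), (8, 15), (8, 16), (8, 31), (11, 0), (11, 15), (11, 16), (11, 31), (12, 0), (12, 15), (12, 16), (12, 31), (15, 0), (15, 15), (15, 16), (15, 31)]
Unfold 5 (reflect across h@8): 32 holes -> [(0, 0), (0, 15), (0, 16), (0, 31), (3, 0), (3, 15), (3, 16), (3, 31), (4, 0), (4, 15), (4, 16), (4, 31), (7, 0), (7, 15), (7, 16), (7, 31), (8, 0), (8, 15), (8, 16), (8, 31), (11, 0), (11, 15), (11, 16), (11, 31), (12, 0), (12, 15), (12, 16), (12, 31), (15, 0), (15, 15), (15, 16), (15, 31)]
Holes: [(0, 0), (0, 15), (0, 16), (0, 31), (3, 0), (3, 15), (3, 16), (3, 31), (4, 0), (4, 15), (4, 16), (4, 31), (7, 0), (7, 15), (7, 16), (7, 31), (8, 0), (8, 15), (8, 16), (8, 31), (11, 0), (11, 15), (11, 16), (11, 31), (12, 0), (12, 15), (12, 16), (12, 31), (15, 0), (15, 15), (15, 16), (15, 31)]

Answer: yes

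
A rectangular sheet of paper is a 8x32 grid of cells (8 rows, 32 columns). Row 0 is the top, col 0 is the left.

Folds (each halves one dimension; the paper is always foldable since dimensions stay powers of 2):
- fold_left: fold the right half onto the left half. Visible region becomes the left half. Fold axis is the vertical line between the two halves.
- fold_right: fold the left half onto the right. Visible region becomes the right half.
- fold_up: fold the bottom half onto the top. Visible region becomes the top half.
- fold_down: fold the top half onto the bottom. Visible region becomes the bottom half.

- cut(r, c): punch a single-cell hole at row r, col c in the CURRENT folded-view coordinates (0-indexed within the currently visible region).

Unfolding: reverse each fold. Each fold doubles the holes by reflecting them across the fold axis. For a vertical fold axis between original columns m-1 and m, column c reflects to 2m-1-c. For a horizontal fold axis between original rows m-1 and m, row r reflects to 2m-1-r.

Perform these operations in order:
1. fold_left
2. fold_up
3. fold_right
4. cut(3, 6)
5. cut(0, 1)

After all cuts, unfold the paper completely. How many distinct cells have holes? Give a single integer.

Answer: 16

Derivation:
Op 1 fold_left: fold axis v@16; visible region now rows[0,8) x cols[0,16) = 8x16
Op 2 fold_up: fold axis h@4; visible region now rows[0,4) x cols[0,16) = 4x16
Op 3 fold_right: fold axis v@8; visible region now rows[0,4) x cols[8,16) = 4x8
Op 4 cut(3, 6): punch at orig (3,14); cuts so far [(3, 14)]; region rows[0,4) x cols[8,16) = 4x8
Op 5 cut(0, 1): punch at orig (0,9); cuts so far [(0, 9), (3, 14)]; region rows[0,4) x cols[8,16) = 4x8
Unfold 1 (reflect across v@8): 4 holes -> [(0, 6), (0, 9), (3, 1), (3, 14)]
Unfold 2 (reflect across h@4): 8 holes -> [(0, 6), (0, 9), (3, 1), (3, 14), (4, 1), (4, 14), (7, 6), (7, 9)]
Unfold 3 (reflect across v@16): 16 holes -> [(0, 6), (0, 9), (0, 22), (0, 25), (3, 1), (3, 14), (3, 17), (3, 30), (4, 1), (4, 14), (4, 17), (4, 30), (7, 6), (7, 9), (7, 22), (7, 25)]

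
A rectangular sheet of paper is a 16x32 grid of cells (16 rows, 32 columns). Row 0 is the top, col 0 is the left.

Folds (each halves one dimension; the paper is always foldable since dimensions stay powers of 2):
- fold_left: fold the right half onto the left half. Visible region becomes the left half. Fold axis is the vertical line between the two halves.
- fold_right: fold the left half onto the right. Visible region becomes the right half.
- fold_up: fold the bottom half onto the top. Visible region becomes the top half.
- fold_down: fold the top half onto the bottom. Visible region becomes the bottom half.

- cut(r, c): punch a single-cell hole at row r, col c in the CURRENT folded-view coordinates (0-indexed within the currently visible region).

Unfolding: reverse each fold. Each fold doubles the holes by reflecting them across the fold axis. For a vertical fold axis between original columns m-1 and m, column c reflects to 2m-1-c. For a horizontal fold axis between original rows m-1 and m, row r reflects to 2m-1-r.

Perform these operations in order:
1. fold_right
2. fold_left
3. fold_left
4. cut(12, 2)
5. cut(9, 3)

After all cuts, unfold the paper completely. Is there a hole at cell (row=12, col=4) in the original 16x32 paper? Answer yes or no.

Answer: no

Derivation:
Op 1 fold_right: fold axis v@16; visible region now rows[0,16) x cols[16,32) = 16x16
Op 2 fold_left: fold axis v@24; visible region now rows[0,16) x cols[16,24) = 16x8
Op 3 fold_left: fold axis v@20; visible region now rows[0,16) x cols[16,20) = 16x4
Op 4 cut(12, 2): punch at orig (12,18); cuts so far [(12, 18)]; region rows[0,16) x cols[16,20) = 16x4
Op 5 cut(9, 3): punch at orig (9,19); cuts so far [(9, 19), (12, 18)]; region rows[0,16) x cols[16,20) = 16x4
Unfold 1 (reflect across v@20): 4 holes -> [(9, 19), (9, 20), (12, 18), (12, 21)]
Unfold 2 (reflect across v@24): 8 holes -> [(9, 19), (9, 20), (9, 27), (9, 28), (12, 18), (12, 21), (12, 26), (12, 29)]
Unfold 3 (reflect across v@16): 16 holes -> [(9, 3), (9, 4), (9, 11), (9, 12), (9, 19), (9, 20), (9, 27), (9, 28), (12, 2), (12, 5), (12, 10), (12, 13), (12, 18), (12, 21), (12, 26), (12, 29)]
Holes: [(9, 3), (9, 4), (9, 11), (9, 12), (9, 19), (9, 20), (9, 27), (9, 28), (12, 2), (12, 5), (12, 10), (12, 13), (12, 18), (12, 21), (12, 26), (12, 29)]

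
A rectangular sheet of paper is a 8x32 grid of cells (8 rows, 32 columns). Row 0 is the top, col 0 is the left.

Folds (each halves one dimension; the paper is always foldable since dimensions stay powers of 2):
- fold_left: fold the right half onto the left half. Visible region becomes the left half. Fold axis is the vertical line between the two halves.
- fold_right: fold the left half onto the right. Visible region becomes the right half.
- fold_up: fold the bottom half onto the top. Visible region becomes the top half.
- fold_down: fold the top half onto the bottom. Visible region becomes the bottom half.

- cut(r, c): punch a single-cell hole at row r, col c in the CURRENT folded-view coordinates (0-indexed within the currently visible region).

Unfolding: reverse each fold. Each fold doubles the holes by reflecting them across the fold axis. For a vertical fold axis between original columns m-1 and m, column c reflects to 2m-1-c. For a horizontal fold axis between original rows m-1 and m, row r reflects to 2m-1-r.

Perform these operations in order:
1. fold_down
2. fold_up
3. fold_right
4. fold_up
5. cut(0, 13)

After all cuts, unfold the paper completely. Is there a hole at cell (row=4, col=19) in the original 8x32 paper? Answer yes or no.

Op 1 fold_down: fold axis h@4; visible region now rows[4,8) x cols[0,32) = 4x32
Op 2 fold_up: fold axis h@6; visible region now rows[4,6) x cols[0,32) = 2x32
Op 3 fold_right: fold axis v@16; visible region now rows[4,6) x cols[16,32) = 2x16
Op 4 fold_up: fold axis h@5; visible region now rows[4,5) x cols[16,32) = 1x16
Op 5 cut(0, 13): punch at orig (4,29); cuts so far [(4, 29)]; region rows[4,5) x cols[16,32) = 1x16
Unfold 1 (reflect across h@5): 2 holes -> [(4, 29), (5, 29)]
Unfold 2 (reflect across v@16): 4 holes -> [(4, 2), (4, 29), (5, 2), (5, 29)]
Unfold 3 (reflect across h@6): 8 holes -> [(4, 2), (4, 29), (5, 2), (5, 29), (6, 2), (6, 29), (7, 2), (7, 29)]
Unfold 4 (reflect across h@4): 16 holes -> [(0, 2), (0, 29), (1, 2), (1, 29), (2, 2), (2, 29), (3, 2), (3, 29), (4, 2), (4, 29), (5, 2), (5, 29), (6, 2), (6, 29), (7, 2), (7, 29)]
Holes: [(0, 2), (0, 29), (1, 2), (1, 29), (2, 2), (2, 29), (3, 2), (3, 29), (4, 2), (4, 29), (5, 2), (5, 29), (6, 2), (6, 29), (7, 2), (7, 29)]

Answer: no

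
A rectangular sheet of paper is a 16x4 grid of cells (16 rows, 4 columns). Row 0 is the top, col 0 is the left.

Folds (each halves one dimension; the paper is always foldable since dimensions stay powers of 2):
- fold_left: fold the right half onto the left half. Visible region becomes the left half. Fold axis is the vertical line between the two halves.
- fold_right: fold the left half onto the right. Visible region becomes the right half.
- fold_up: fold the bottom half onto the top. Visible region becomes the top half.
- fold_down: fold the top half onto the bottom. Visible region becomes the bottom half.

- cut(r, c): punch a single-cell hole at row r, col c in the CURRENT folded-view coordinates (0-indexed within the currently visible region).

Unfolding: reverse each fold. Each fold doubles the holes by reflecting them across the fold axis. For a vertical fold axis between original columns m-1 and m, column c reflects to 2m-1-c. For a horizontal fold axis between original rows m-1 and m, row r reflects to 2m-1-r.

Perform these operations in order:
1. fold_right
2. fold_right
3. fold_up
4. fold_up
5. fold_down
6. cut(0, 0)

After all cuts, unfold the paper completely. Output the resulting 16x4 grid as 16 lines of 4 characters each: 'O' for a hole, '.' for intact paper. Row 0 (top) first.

Op 1 fold_right: fold axis v@2; visible region now rows[0,16) x cols[2,4) = 16x2
Op 2 fold_right: fold axis v@3; visible region now rows[0,16) x cols[3,4) = 16x1
Op 3 fold_up: fold axis h@8; visible region now rows[0,8) x cols[3,4) = 8x1
Op 4 fold_up: fold axis h@4; visible region now rows[0,4) x cols[3,4) = 4x1
Op 5 fold_down: fold axis h@2; visible region now rows[2,4) x cols[3,4) = 2x1
Op 6 cut(0, 0): punch at orig (2,3); cuts so far [(2, 3)]; region rows[2,4) x cols[3,4) = 2x1
Unfold 1 (reflect across h@2): 2 holes -> [(1, 3), (2, 3)]
Unfold 2 (reflect across h@4): 4 holes -> [(1, 3), (2, 3), (5, 3), (6, 3)]
Unfold 3 (reflect across h@8): 8 holes -> [(1, 3), (2, 3), (5, 3), (6, 3), (9, 3), (10, 3), (13, 3), (14, 3)]
Unfold 4 (reflect across v@3): 16 holes -> [(1, 2), (1, 3), (2, 2), (2, 3), (5, 2), (5, 3), (6, 2), (6, 3), (9, 2), (9, 3), (10, 2), (10, 3), (13, 2), (13, 3), (14, 2), (14, 3)]
Unfold 5 (reflect across v@2): 32 holes -> [(1, 0), (1, 1), (1, 2), (1, 3), (2, 0), (2, 1), (2, 2), (2, 3), (5, 0), (5, 1), (5, 2), (5, 3), (6, 0), (6, 1), (6, 2), (6, 3), (9, 0), (9, 1), (9, 2), (9, 3), (10, 0), (10, 1), (10, 2), (10, 3), (13, 0), (13, 1), (13, 2), (13, 3), (14, 0), (14, 1), (14, 2), (14, 3)]

Answer: ....
OOOO
OOOO
....
....
OOOO
OOOO
....
....
OOOO
OOOO
....
....
OOOO
OOOO
....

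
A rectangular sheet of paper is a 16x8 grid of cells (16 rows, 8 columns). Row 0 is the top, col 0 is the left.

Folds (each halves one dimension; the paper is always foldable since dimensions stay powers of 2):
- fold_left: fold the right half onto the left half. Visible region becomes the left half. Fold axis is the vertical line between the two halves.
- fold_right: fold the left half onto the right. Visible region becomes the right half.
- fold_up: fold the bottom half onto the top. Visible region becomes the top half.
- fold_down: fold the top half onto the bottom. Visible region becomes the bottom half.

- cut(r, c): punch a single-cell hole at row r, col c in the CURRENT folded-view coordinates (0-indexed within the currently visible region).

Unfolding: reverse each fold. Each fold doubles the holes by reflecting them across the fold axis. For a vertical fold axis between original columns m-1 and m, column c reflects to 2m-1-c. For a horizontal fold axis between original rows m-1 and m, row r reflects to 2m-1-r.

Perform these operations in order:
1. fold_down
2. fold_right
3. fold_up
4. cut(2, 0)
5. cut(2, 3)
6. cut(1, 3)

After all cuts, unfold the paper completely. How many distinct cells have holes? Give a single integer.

Op 1 fold_down: fold axis h@8; visible region now rows[8,16) x cols[0,8) = 8x8
Op 2 fold_right: fold axis v@4; visible region now rows[8,16) x cols[4,8) = 8x4
Op 3 fold_up: fold axis h@12; visible region now rows[8,12) x cols[4,8) = 4x4
Op 4 cut(2, 0): punch at orig (10,4); cuts so far [(10, 4)]; region rows[8,12) x cols[4,8) = 4x4
Op 5 cut(2, 3): punch at orig (10,7); cuts so far [(10, 4), (10, 7)]; region rows[8,12) x cols[4,8) = 4x4
Op 6 cut(1, 3): punch at orig (9,7); cuts so far [(9, 7), (10, 4), (10, 7)]; region rows[8,12) x cols[4,8) = 4x4
Unfold 1 (reflect across h@12): 6 holes -> [(9, 7), (10, 4), (10, 7), (13, 4), (13, 7), (14, 7)]
Unfold 2 (reflect across v@4): 12 holes -> [(9, 0), (9, 7), (10, 0), (10, 3), (10, 4), (10, 7), (13, 0), (13, 3), (13, 4), (13, 7), (14, 0), (14, 7)]
Unfold 3 (reflect across h@8): 24 holes -> [(1, 0), (1, 7), (2, 0), (2, 3), (2, 4), (2, 7), (5, 0), (5, 3), (5, 4), (5, 7), (6, 0), (6, 7), (9, 0), (9, 7), (10, 0), (10, 3), (10, 4), (10, 7), (13, 0), (13, 3), (13, 4), (13, 7), (14, 0), (14, 7)]

Answer: 24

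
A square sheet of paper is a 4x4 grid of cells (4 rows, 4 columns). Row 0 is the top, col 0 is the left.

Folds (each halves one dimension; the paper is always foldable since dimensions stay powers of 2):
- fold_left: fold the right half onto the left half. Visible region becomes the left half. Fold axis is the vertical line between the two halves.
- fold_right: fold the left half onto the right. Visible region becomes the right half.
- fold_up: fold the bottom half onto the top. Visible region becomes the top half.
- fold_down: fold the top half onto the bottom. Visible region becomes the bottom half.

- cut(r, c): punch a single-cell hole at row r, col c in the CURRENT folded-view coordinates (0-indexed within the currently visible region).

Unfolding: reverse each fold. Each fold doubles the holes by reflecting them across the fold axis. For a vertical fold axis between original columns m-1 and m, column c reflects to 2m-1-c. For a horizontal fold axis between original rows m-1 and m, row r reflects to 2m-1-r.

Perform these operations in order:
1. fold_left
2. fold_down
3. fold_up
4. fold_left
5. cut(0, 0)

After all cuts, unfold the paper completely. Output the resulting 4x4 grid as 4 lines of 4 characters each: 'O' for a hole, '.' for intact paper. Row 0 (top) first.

Answer: OOOO
OOOO
OOOO
OOOO

Derivation:
Op 1 fold_left: fold axis v@2; visible region now rows[0,4) x cols[0,2) = 4x2
Op 2 fold_down: fold axis h@2; visible region now rows[2,4) x cols[0,2) = 2x2
Op 3 fold_up: fold axis h@3; visible region now rows[2,3) x cols[0,2) = 1x2
Op 4 fold_left: fold axis v@1; visible region now rows[2,3) x cols[0,1) = 1x1
Op 5 cut(0, 0): punch at orig (2,0); cuts so far [(2, 0)]; region rows[2,3) x cols[0,1) = 1x1
Unfold 1 (reflect across v@1): 2 holes -> [(2, 0), (2, 1)]
Unfold 2 (reflect across h@3): 4 holes -> [(2, 0), (2, 1), (3, 0), (3, 1)]
Unfold 3 (reflect across h@2): 8 holes -> [(0, 0), (0, 1), (1, 0), (1, 1), (2, 0), (2, 1), (3, 0), (3, 1)]
Unfold 4 (reflect across v@2): 16 holes -> [(0, 0), (0, 1), (0, 2), (0, 3), (1, 0), (1, 1), (1, 2), (1, 3), (2, 0), (2, 1), (2, 2), (2, 3), (3, 0), (3, 1), (3, 2), (3, 3)]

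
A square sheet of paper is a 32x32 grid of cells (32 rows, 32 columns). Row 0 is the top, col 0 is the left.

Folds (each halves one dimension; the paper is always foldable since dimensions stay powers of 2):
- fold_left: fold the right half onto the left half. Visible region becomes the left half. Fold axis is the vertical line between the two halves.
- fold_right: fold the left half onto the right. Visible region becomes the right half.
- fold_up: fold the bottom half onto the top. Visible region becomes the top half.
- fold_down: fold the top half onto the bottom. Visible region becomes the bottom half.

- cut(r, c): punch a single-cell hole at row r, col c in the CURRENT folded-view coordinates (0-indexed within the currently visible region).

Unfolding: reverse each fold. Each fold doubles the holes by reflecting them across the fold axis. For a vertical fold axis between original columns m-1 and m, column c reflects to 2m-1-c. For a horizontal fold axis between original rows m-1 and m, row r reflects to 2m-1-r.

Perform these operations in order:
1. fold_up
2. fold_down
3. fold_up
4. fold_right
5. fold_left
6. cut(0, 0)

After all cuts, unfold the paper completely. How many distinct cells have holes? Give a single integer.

Op 1 fold_up: fold axis h@16; visible region now rows[0,16) x cols[0,32) = 16x32
Op 2 fold_down: fold axis h@8; visible region now rows[8,16) x cols[0,32) = 8x32
Op 3 fold_up: fold axis h@12; visible region now rows[8,12) x cols[0,32) = 4x32
Op 4 fold_right: fold axis v@16; visible region now rows[8,12) x cols[16,32) = 4x16
Op 5 fold_left: fold axis v@24; visible region now rows[8,12) x cols[16,24) = 4x8
Op 6 cut(0, 0): punch at orig (8,16); cuts so far [(8, 16)]; region rows[8,12) x cols[16,24) = 4x8
Unfold 1 (reflect across v@24): 2 holes -> [(8, 16), (8, 31)]
Unfold 2 (reflect across v@16): 4 holes -> [(8, 0), (8, 15), (8, 16), (8, 31)]
Unfold 3 (reflect across h@12): 8 holes -> [(8, 0), (8, 15), (8, 16), (8, 31), (15, 0), (15, 15), (15, 16), (15, 31)]
Unfold 4 (reflect across h@8): 16 holes -> [(0, 0), (0, 15), (0, 16), (0, 31), (7, 0), (7, 15), (7, 16), (7, 31), (8, 0), (8, 15), (8, 16), (8, 31), (15, 0), (15, 15), (15, 16), (15, 31)]
Unfold 5 (reflect across h@16): 32 holes -> [(0, 0), (0, 15), (0, 16), (0, 31), (7, 0), (7, 15), (7, 16), (7, 31), (8, 0), (8, 15), (8, 16), (8, 31), (15, 0), (15, 15), (15, 16), (15, 31), (16, 0), (16, 15), (16, 16), (16, 31), (23, 0), (23, 15), (23, 16), (23, 31), (24, 0), (24, 15), (24, 16), (24, 31), (31, 0), (31, 15), (31, 16), (31, 31)]

Answer: 32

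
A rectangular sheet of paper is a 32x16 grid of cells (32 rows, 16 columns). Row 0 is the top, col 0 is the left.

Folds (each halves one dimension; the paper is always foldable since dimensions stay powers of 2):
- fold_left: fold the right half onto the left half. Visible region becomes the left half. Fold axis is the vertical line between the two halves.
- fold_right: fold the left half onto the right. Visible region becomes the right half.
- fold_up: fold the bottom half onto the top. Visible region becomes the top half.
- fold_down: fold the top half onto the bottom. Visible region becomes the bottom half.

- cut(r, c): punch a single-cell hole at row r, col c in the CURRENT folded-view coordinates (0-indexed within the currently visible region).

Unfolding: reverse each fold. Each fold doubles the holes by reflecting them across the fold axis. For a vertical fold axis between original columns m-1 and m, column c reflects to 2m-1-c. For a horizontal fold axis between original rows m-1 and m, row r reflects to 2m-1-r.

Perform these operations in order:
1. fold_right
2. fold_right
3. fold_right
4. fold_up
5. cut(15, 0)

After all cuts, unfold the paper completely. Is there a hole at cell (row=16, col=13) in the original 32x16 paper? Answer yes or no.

Answer: yes

Derivation:
Op 1 fold_right: fold axis v@8; visible region now rows[0,32) x cols[8,16) = 32x8
Op 2 fold_right: fold axis v@12; visible region now rows[0,32) x cols[12,16) = 32x4
Op 3 fold_right: fold axis v@14; visible region now rows[0,32) x cols[14,16) = 32x2
Op 4 fold_up: fold axis h@16; visible region now rows[0,16) x cols[14,16) = 16x2
Op 5 cut(15, 0): punch at orig (15,14); cuts so far [(15, 14)]; region rows[0,16) x cols[14,16) = 16x2
Unfold 1 (reflect across h@16): 2 holes -> [(15, 14), (16, 14)]
Unfold 2 (reflect across v@14): 4 holes -> [(15, 13), (15, 14), (16, 13), (16, 14)]
Unfold 3 (reflect across v@12): 8 holes -> [(15, 9), (15, 10), (15, 13), (15, 14), (16, 9), (16, 10), (16, 13), (16, 14)]
Unfold 4 (reflect across v@8): 16 holes -> [(15, 1), (15, 2), (15, 5), (15, 6), (15, 9), (15, 10), (15, 13), (15, 14), (16, 1), (16, 2), (16, 5), (16, 6), (16, 9), (16, 10), (16, 13), (16, 14)]
Holes: [(15, 1), (15, 2), (15, 5), (15, 6), (15, 9), (15, 10), (15, 13), (15, 14), (16, 1), (16, 2), (16, 5), (16, 6), (16, 9), (16, 10), (16, 13), (16, 14)]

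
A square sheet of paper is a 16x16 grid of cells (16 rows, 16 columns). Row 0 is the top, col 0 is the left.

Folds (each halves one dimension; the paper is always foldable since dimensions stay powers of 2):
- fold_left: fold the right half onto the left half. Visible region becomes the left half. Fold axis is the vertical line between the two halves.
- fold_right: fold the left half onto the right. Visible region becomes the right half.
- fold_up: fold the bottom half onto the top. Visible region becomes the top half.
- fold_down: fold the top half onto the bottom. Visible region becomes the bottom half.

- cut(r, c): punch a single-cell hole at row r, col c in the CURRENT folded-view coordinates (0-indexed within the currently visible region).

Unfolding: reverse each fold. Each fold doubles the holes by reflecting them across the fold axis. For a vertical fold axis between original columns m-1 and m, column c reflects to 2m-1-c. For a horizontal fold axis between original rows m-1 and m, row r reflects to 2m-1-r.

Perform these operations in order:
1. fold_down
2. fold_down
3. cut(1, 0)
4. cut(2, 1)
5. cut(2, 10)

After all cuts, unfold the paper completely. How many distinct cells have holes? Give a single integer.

Op 1 fold_down: fold axis h@8; visible region now rows[8,16) x cols[0,16) = 8x16
Op 2 fold_down: fold axis h@12; visible region now rows[12,16) x cols[0,16) = 4x16
Op 3 cut(1, 0): punch at orig (13,0); cuts so far [(13, 0)]; region rows[12,16) x cols[0,16) = 4x16
Op 4 cut(2, 1): punch at orig (14,1); cuts so far [(13, 0), (14, 1)]; region rows[12,16) x cols[0,16) = 4x16
Op 5 cut(2, 10): punch at orig (14,10); cuts so far [(13, 0), (14, 1), (14, 10)]; region rows[12,16) x cols[0,16) = 4x16
Unfold 1 (reflect across h@12): 6 holes -> [(9, 1), (9, 10), (10, 0), (13, 0), (14, 1), (14, 10)]
Unfold 2 (reflect across h@8): 12 holes -> [(1, 1), (1, 10), (2, 0), (5, 0), (6, 1), (6, 10), (9, 1), (9, 10), (10, 0), (13, 0), (14, 1), (14, 10)]

Answer: 12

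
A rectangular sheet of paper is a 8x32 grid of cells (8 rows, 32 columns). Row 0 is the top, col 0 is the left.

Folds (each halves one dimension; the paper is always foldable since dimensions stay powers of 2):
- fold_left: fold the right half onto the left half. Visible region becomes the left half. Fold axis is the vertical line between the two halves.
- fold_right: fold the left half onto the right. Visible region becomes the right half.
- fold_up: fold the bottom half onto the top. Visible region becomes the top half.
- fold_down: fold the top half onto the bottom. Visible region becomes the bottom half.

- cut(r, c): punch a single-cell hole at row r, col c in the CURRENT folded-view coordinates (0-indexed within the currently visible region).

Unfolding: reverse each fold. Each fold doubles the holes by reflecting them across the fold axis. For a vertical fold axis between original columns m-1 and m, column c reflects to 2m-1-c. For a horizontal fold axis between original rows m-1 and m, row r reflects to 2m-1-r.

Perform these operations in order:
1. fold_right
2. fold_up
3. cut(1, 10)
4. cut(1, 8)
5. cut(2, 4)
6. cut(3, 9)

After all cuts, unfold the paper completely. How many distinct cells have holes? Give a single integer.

Op 1 fold_right: fold axis v@16; visible region now rows[0,8) x cols[16,32) = 8x16
Op 2 fold_up: fold axis h@4; visible region now rows[0,4) x cols[16,32) = 4x16
Op 3 cut(1, 10): punch at orig (1,26); cuts so far [(1, 26)]; region rows[0,4) x cols[16,32) = 4x16
Op 4 cut(1, 8): punch at orig (1,24); cuts so far [(1, 24), (1, 26)]; region rows[0,4) x cols[16,32) = 4x16
Op 5 cut(2, 4): punch at orig (2,20); cuts so far [(1, 24), (1, 26), (2, 20)]; region rows[0,4) x cols[16,32) = 4x16
Op 6 cut(3, 9): punch at orig (3,25); cuts so far [(1, 24), (1, 26), (2, 20), (3, 25)]; region rows[0,4) x cols[16,32) = 4x16
Unfold 1 (reflect across h@4): 8 holes -> [(1, 24), (1, 26), (2, 20), (3, 25), (4, 25), (5, 20), (6, 24), (6, 26)]
Unfold 2 (reflect across v@16): 16 holes -> [(1, 5), (1, 7), (1, 24), (1, 26), (2, 11), (2, 20), (3, 6), (3, 25), (4, 6), (4, 25), (5, 11), (5, 20), (6, 5), (6, 7), (6, 24), (6, 26)]

Answer: 16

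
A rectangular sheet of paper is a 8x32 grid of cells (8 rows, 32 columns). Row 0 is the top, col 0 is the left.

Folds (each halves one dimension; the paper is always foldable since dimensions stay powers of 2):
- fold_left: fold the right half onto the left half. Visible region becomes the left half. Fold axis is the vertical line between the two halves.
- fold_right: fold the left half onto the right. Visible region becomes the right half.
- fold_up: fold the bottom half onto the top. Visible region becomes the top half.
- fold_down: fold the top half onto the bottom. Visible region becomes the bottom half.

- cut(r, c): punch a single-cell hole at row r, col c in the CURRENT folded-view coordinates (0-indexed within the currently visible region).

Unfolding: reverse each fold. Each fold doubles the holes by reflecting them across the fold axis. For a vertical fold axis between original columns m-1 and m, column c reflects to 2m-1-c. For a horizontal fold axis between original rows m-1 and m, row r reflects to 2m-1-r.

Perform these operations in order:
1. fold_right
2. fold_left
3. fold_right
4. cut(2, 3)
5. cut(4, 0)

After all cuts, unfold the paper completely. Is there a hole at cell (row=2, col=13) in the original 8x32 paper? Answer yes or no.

Answer: no

Derivation:
Op 1 fold_right: fold axis v@16; visible region now rows[0,8) x cols[16,32) = 8x16
Op 2 fold_left: fold axis v@24; visible region now rows[0,8) x cols[16,24) = 8x8
Op 3 fold_right: fold axis v@20; visible region now rows[0,8) x cols[20,24) = 8x4
Op 4 cut(2, 3): punch at orig (2,23); cuts so far [(2, 23)]; region rows[0,8) x cols[20,24) = 8x4
Op 5 cut(4, 0): punch at orig (4,20); cuts so far [(2, 23), (4, 20)]; region rows[0,8) x cols[20,24) = 8x4
Unfold 1 (reflect across v@20): 4 holes -> [(2, 16), (2, 23), (4, 19), (4, 20)]
Unfold 2 (reflect across v@24): 8 holes -> [(2, 16), (2, 23), (2, 24), (2, 31), (4, 19), (4, 20), (4, 27), (4, 28)]
Unfold 3 (reflect across v@16): 16 holes -> [(2, 0), (2, 7), (2, 8), (2, 15), (2, 16), (2, 23), (2, 24), (2, 31), (4, 3), (4, 4), (4, 11), (4, 12), (4, 19), (4, 20), (4, 27), (4, 28)]
Holes: [(2, 0), (2, 7), (2, 8), (2, 15), (2, 16), (2, 23), (2, 24), (2, 31), (4, 3), (4, 4), (4, 11), (4, 12), (4, 19), (4, 20), (4, 27), (4, 28)]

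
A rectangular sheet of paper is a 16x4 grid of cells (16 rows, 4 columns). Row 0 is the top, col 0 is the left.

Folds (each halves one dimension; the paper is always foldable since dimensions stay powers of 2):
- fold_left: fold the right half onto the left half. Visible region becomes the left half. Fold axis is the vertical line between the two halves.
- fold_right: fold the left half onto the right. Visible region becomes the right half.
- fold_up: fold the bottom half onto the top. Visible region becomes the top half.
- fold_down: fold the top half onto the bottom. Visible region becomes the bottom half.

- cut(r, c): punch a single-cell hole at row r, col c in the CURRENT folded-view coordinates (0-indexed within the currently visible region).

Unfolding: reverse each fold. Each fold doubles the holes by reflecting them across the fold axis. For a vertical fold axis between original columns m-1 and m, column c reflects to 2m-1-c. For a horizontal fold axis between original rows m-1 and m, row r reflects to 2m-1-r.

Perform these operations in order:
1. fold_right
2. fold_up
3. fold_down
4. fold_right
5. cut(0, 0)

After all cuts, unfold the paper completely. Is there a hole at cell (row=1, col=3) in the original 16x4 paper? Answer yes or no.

Answer: no

Derivation:
Op 1 fold_right: fold axis v@2; visible region now rows[0,16) x cols[2,4) = 16x2
Op 2 fold_up: fold axis h@8; visible region now rows[0,8) x cols[2,4) = 8x2
Op 3 fold_down: fold axis h@4; visible region now rows[4,8) x cols[2,4) = 4x2
Op 4 fold_right: fold axis v@3; visible region now rows[4,8) x cols[3,4) = 4x1
Op 5 cut(0, 0): punch at orig (4,3); cuts so far [(4, 3)]; region rows[4,8) x cols[3,4) = 4x1
Unfold 1 (reflect across v@3): 2 holes -> [(4, 2), (4, 3)]
Unfold 2 (reflect across h@4): 4 holes -> [(3, 2), (3, 3), (4, 2), (4, 3)]
Unfold 3 (reflect across h@8): 8 holes -> [(3, 2), (3, 3), (4, 2), (4, 3), (11, 2), (11, 3), (12, 2), (12, 3)]
Unfold 4 (reflect across v@2): 16 holes -> [(3, 0), (3, 1), (3, 2), (3, 3), (4, 0), (4, 1), (4, 2), (4, 3), (11, 0), (11, 1), (11, 2), (11, 3), (12, 0), (12, 1), (12, 2), (12, 3)]
Holes: [(3, 0), (3, 1), (3, 2), (3, 3), (4, 0), (4, 1), (4, 2), (4, 3), (11, 0), (11, 1), (11, 2), (11, 3), (12, 0), (12, 1), (12, 2), (12, 3)]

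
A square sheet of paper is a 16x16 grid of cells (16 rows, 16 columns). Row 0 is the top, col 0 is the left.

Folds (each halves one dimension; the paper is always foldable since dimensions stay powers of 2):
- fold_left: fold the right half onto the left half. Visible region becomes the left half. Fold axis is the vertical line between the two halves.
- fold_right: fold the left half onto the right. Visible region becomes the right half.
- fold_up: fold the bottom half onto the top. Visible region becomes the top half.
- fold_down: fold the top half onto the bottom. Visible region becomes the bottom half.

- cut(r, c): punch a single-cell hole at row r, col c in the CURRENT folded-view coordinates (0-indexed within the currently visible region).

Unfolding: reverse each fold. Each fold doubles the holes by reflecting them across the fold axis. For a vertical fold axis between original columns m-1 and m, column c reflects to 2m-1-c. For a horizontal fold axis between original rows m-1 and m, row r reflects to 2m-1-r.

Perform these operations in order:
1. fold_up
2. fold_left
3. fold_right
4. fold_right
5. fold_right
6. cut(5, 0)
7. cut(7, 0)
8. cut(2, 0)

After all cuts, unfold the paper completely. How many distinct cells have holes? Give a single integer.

Op 1 fold_up: fold axis h@8; visible region now rows[0,8) x cols[0,16) = 8x16
Op 2 fold_left: fold axis v@8; visible region now rows[0,8) x cols[0,8) = 8x8
Op 3 fold_right: fold axis v@4; visible region now rows[0,8) x cols[4,8) = 8x4
Op 4 fold_right: fold axis v@6; visible region now rows[0,8) x cols[6,8) = 8x2
Op 5 fold_right: fold axis v@7; visible region now rows[0,8) x cols[7,8) = 8x1
Op 6 cut(5, 0): punch at orig (5,7); cuts so far [(5, 7)]; region rows[0,8) x cols[7,8) = 8x1
Op 7 cut(7, 0): punch at orig (7,7); cuts so far [(5, 7), (7, 7)]; region rows[0,8) x cols[7,8) = 8x1
Op 8 cut(2, 0): punch at orig (2,7); cuts so far [(2, 7), (5, 7), (7, 7)]; region rows[0,8) x cols[7,8) = 8x1
Unfold 1 (reflect across v@7): 6 holes -> [(2, 6), (2, 7), (5, 6), (5, 7), (7, 6), (7, 7)]
Unfold 2 (reflect across v@6): 12 holes -> [(2, 4), (2, 5), (2, 6), (2, 7), (5, 4), (5, 5), (5, 6), (5, 7), (7, 4), (7, 5), (7, 6), (7, 7)]
Unfold 3 (reflect across v@4): 24 holes -> [(2, 0), (2, 1), (2, 2), (2, 3), (2, 4), (2, 5), (2, 6), (2, 7), (5, 0), (5, 1), (5, 2), (5, 3), (5, 4), (5, 5), (5, 6), (5, 7), (7, 0), (7, 1), (7, 2), (7, 3), (7, 4), (7, 5), (7, 6), (7, 7)]
Unfold 4 (reflect across v@8): 48 holes -> [(2, 0), (2, 1), (2, 2), (2, 3), (2, 4), (2, 5), (2, 6), (2, 7), (2, 8), (2, 9), (2, 10), (2, 11), (2, 12), (2, 13), (2, 14), (2, 15), (5, 0), (5, 1), (5, 2), (5, 3), (5, 4), (5, 5), (5, 6), (5, 7), (5, 8), (5, 9), (5, 10), (5, 11), (5, 12), (5, 13), (5, 14), (5, 15), (7, 0), (7, 1), (7, 2), (7, 3), (7, 4), (7, 5), (7, 6), (7, 7), (7, 8), (7, 9), (7, 10), (7, 11), (7, 12), (7, 13), (7, 14), (7, 15)]
Unfold 5 (reflect across h@8): 96 holes -> [(2, 0), (2, 1), (2, 2), (2, 3), (2, 4), (2, 5), (2, 6), (2, 7), (2, 8), (2, 9), (2, 10), (2, 11), (2, 12), (2, 13), (2, 14), (2, 15), (5, 0), (5, 1), (5, 2), (5, 3), (5, 4), (5, 5), (5, 6), (5, 7), (5, 8), (5, 9), (5, 10), (5, 11), (5, 12), (5, 13), (5, 14), (5, 15), (7, 0), (7, 1), (7, 2), (7, 3), (7, 4), (7, 5), (7, 6), (7, 7), (7, 8), (7, 9), (7, 10), (7, 11), (7, 12), (7, 13), (7, 14), (7, 15), (8, 0), (8, 1), (8, 2), (8, 3), (8, 4), (8, 5), (8, 6), (8, 7), (8, 8), (8, 9), (8, 10), (8, 11), (8, 12), (8, 13), (8, 14), (8, 15), (10, 0), (10, 1), (10, 2), (10, 3), (10, 4), (10, 5), (10, 6), (10, 7), (10, 8), (10, 9), (10, 10), (10, 11), (10, 12), (10, 13), (10, 14), (10, 15), (13, 0), (13, 1), (13, 2), (13, 3), (13, 4), (13, 5), (13, 6), (13, 7), (13, 8), (13, 9), (13, 10), (13, 11), (13, 12), (13, 13), (13, 14), (13, 15)]

Answer: 96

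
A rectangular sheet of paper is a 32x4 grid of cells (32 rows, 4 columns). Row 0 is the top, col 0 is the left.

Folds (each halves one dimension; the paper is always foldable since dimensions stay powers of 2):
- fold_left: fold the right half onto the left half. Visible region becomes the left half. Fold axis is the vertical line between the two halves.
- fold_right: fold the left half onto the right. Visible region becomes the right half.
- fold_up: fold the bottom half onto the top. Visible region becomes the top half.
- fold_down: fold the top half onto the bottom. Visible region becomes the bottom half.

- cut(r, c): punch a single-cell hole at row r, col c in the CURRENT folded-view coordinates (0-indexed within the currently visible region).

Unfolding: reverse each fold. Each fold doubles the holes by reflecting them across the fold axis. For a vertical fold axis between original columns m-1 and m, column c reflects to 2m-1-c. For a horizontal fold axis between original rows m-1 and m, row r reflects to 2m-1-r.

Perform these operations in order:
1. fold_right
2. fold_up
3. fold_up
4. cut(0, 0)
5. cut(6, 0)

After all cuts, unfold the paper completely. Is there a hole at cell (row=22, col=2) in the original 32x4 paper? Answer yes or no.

Op 1 fold_right: fold axis v@2; visible region now rows[0,32) x cols[2,4) = 32x2
Op 2 fold_up: fold axis h@16; visible region now rows[0,16) x cols[2,4) = 16x2
Op 3 fold_up: fold axis h@8; visible region now rows[0,8) x cols[2,4) = 8x2
Op 4 cut(0, 0): punch at orig (0,2); cuts so far [(0, 2)]; region rows[0,8) x cols[2,4) = 8x2
Op 5 cut(6, 0): punch at orig (6,2); cuts so far [(0, 2), (6, 2)]; region rows[0,8) x cols[2,4) = 8x2
Unfold 1 (reflect across h@8): 4 holes -> [(0, 2), (6, 2), (9, 2), (15, 2)]
Unfold 2 (reflect across h@16): 8 holes -> [(0, 2), (6, 2), (9, 2), (15, 2), (16, 2), (22, 2), (25, 2), (31, 2)]
Unfold 3 (reflect across v@2): 16 holes -> [(0, 1), (0, 2), (6, 1), (6, 2), (9, 1), (9, 2), (15, 1), (15, 2), (16, 1), (16, 2), (22, 1), (22, 2), (25, 1), (25, 2), (31, 1), (31, 2)]
Holes: [(0, 1), (0, 2), (6, 1), (6, 2), (9, 1), (9, 2), (15, 1), (15, 2), (16, 1), (16, 2), (22, 1), (22, 2), (25, 1), (25, 2), (31, 1), (31, 2)]

Answer: yes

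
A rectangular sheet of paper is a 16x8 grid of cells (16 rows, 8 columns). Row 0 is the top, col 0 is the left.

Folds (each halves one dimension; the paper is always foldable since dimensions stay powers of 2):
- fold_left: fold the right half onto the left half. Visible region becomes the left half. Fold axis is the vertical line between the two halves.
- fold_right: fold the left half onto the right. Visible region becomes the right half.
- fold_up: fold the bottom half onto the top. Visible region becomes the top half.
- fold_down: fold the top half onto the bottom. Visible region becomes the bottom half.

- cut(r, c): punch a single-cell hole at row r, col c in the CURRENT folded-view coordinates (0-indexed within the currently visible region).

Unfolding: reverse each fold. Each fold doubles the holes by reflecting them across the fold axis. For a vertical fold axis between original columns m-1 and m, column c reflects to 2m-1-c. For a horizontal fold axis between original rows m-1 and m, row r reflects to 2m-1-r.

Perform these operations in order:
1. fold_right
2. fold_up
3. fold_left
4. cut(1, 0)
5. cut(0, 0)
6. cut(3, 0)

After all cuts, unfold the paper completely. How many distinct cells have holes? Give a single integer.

Op 1 fold_right: fold axis v@4; visible region now rows[0,16) x cols[4,8) = 16x4
Op 2 fold_up: fold axis h@8; visible region now rows[0,8) x cols[4,8) = 8x4
Op 3 fold_left: fold axis v@6; visible region now rows[0,8) x cols[4,6) = 8x2
Op 4 cut(1, 0): punch at orig (1,4); cuts so far [(1, 4)]; region rows[0,8) x cols[4,6) = 8x2
Op 5 cut(0, 0): punch at orig (0,4); cuts so far [(0, 4), (1, 4)]; region rows[0,8) x cols[4,6) = 8x2
Op 6 cut(3, 0): punch at orig (3,4); cuts so far [(0, 4), (1, 4), (3, 4)]; region rows[0,8) x cols[4,6) = 8x2
Unfold 1 (reflect across v@6): 6 holes -> [(0, 4), (0, 7), (1, 4), (1, 7), (3, 4), (3, 7)]
Unfold 2 (reflect across h@8): 12 holes -> [(0, 4), (0, 7), (1, 4), (1, 7), (3, 4), (3, 7), (12, 4), (12, 7), (14, 4), (14, 7), (15, 4), (15, 7)]
Unfold 3 (reflect across v@4): 24 holes -> [(0, 0), (0, 3), (0, 4), (0, 7), (1, 0), (1, 3), (1, 4), (1, 7), (3, 0), (3, 3), (3, 4), (3, 7), (12, 0), (12, 3), (12, 4), (12, 7), (14, 0), (14, 3), (14, 4), (14, 7), (15, 0), (15, 3), (15, 4), (15, 7)]

Answer: 24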